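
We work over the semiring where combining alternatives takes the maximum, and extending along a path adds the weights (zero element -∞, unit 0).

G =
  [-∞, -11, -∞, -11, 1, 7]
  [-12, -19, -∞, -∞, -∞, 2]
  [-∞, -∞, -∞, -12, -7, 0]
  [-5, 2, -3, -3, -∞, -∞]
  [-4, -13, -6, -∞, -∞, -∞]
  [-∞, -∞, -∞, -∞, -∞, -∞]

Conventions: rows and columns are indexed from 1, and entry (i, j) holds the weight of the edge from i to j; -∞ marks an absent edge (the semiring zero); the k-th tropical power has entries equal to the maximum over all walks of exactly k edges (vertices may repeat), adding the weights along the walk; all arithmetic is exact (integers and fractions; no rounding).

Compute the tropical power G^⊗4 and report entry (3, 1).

G^⊗2:
  [-3, -9, -5, -14, -∞, -9]
  [-31, -23, -∞, -23, -11, -5]
  [-11, -10, -13, -15, -∞, -∞]
  [-8, -1, -6, -6, -4, 4]
  [-25, -15, -∞, -15, -3, 3]
  [-∞, -∞, -∞, -∞, -∞, -∞]
G^⊗3:
  [-19, -12, -17, -14, -2, 4]
  [-15, -21, -17, -26, -30, -21]
  [-20, -13, -18, -18, -10, -4]
  [-8, -4, -9, -9, -7, 1]
  [-7, -13, -9, -18, -24, -13]
  [-∞, -∞, -∞, -∞, -∞, -∞]
G^⊗4:
  [-6, -12, -8, -17, -18, -10]
  [-31, -24, -29, -26, -14, -8]
  [-14, -16, -16, -21, -19, -11]
  [-11, -7, -12, -12, -7, -1]
  [-23, -16, -21, -18, -6, 0]
  [-∞, -∞, -∞, -∞, -∞, -∞]
Key observation: the optimum is the walk 3->5->1->5->1, with weight (-7) + (-4) + 1 + (-4) = -14.
Optimal value attained by: walk 3->5->1->5->1.
Answer: (G^⊗4)[3][1] = -14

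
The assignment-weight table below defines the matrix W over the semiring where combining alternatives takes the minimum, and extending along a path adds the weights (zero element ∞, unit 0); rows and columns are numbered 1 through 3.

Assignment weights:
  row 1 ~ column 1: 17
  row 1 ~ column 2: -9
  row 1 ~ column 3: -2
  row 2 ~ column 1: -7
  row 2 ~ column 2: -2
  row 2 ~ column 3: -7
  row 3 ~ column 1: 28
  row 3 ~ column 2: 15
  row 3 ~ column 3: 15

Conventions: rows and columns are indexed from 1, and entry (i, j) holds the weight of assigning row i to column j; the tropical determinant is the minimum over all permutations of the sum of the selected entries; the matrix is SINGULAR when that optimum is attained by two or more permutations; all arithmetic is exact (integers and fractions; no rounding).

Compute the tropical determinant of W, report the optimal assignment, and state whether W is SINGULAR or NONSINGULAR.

σ = (1, 2, 3): 17 + (-2) + 15 = 30
σ = (1, 3, 2): 17 + (-7) + 15 = 25
σ = (2, 1, 3): (-9) + (-7) + 15 = -1
σ = (2, 3, 1): (-9) + (-7) + 28 = 12
σ = (3, 1, 2): (-2) + (-7) + 15 = 6
σ = (3, 2, 1): (-2) + (-2) + 28 = 24
Optimal value attained by: σ = (2, 1, 3).
Answer: det⊕(W) = -1; verdict: NONSINGULAR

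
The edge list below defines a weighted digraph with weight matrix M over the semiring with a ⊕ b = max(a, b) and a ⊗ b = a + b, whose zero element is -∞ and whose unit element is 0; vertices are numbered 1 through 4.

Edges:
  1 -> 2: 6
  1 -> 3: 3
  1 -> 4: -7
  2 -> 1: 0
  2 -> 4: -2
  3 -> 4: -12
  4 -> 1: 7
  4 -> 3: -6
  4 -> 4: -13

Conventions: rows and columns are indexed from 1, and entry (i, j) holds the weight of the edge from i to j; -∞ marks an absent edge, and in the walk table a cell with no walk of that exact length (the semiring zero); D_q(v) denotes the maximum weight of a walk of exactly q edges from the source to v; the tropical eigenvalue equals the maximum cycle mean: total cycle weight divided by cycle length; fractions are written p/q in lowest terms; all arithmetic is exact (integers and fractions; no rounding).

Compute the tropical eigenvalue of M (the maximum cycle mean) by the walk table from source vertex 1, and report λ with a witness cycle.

q=0: [0, -∞, -∞, -∞]
q=1: [-∞, 6, 3, -7]
q=2: [6, -∞, -13, 4]
q=3: [11, 12, 9, -1]
q=4: [12, 17, 14, 10]
Optimal cycle mean attained by: cycle 1->2->4->1, total 6 + (-2) + 7, length 3.
Answer: λ = 11/3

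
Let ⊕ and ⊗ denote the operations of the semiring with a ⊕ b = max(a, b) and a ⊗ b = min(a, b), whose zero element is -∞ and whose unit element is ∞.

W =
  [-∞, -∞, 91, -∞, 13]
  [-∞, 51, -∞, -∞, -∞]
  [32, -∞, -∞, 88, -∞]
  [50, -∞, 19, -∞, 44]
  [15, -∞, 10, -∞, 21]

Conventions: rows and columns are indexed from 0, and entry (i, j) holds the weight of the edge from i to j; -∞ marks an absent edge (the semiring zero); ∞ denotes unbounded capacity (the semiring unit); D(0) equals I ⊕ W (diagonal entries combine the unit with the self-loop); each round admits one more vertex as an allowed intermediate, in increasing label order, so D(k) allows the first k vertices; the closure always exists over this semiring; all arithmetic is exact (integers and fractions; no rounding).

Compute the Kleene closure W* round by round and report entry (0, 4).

D(0):
  [∞, -∞, 91, -∞, 13]
  [-∞, ∞, -∞, -∞, -∞]
  [32, -∞, ∞, 88, -∞]
  [50, -∞, 19, ∞, 44]
  [15, -∞, 10, -∞, ∞]
D(1):
  [∞, -∞, 91, -∞, 13]
  [-∞, ∞, -∞, -∞, -∞]
  [32, -∞, ∞, 88, 13]
  [50, -∞, 50, ∞, 44]
  [15, -∞, 15, -∞, ∞]
D(2):
  [∞, -∞, 91, -∞, 13]
  [-∞, ∞, -∞, -∞, -∞]
  [32, -∞, ∞, 88, 13]
  [50, -∞, 50, ∞, 44]
  [15, -∞, 15, -∞, ∞]
D(3):
  [∞, -∞, 91, 88, 13]
  [-∞, ∞, -∞, -∞, -∞]
  [32, -∞, ∞, 88, 13]
  [50, -∞, 50, ∞, 44]
  [15, -∞, 15, 15, ∞]
D(4):
  [∞, -∞, 91, 88, 44]
  [-∞, ∞, -∞, -∞, -∞]
  [50, -∞, ∞, 88, 44]
  [50, -∞, 50, ∞, 44]
  [15, -∞, 15, 15, ∞]
D(5):
  [∞, -∞, 91, 88, 44]
  [-∞, ∞, -∞, -∞, -∞]
  [50, -∞, ∞, 88, 44]
  [50, -∞, 50, ∞, 44]
  [15, -∞, 15, 15, ∞]
Answer: W*[0][4] = 44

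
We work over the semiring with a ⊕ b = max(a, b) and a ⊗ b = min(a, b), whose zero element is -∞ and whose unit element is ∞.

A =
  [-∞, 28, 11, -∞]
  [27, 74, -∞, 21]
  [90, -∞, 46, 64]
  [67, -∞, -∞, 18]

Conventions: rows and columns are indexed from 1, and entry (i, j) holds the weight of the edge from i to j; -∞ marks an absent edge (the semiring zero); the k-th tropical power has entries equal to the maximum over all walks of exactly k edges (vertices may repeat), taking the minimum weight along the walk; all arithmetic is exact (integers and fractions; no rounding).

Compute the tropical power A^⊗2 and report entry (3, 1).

A^⊗2:
  [27, 28, 11, 21]
  [27, 74, 11, 21]
  [64, 28, 46, 46]
  [18, 28, 11, 18]
Key observation: the optimum is the walk 3->4->1, with weight 64 min 67 = 64.
Optimal value attained by: walk 3->4->1.
Answer: (A^⊗2)[3][1] = 64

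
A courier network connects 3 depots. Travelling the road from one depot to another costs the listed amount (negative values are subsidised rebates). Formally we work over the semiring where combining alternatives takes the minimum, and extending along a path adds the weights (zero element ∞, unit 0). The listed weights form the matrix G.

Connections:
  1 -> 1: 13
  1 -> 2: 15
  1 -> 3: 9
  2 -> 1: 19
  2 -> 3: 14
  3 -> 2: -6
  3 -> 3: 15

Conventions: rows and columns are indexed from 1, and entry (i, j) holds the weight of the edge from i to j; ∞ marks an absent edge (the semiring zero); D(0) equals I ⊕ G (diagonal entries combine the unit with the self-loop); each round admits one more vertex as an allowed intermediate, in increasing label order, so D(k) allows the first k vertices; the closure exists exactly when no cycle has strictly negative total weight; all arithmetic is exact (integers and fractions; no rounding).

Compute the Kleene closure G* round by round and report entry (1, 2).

D(0):
  [0, 15, 9]
  [19, 0, 14]
  [∞, -6, 0]
D(1):
  [0, 15, 9]
  [19, 0, 14]
  [∞, -6, 0]
D(2):
  [0, 15, 9]
  [19, 0, 14]
  [13, -6, 0]
D(3):
  [0, 3, 9]
  [19, 0, 14]
  [13, -6, 0]
Answer: G*[1][2] = 3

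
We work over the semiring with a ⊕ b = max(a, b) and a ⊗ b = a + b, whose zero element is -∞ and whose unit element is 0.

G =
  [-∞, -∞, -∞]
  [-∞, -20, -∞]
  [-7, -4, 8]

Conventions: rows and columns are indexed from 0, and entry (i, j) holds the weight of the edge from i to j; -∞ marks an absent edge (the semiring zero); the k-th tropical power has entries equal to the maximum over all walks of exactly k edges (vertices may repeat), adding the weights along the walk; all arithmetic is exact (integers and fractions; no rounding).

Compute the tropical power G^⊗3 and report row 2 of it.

G^⊗2:
  [-∞, -∞, -∞]
  [-∞, -40, -∞]
  [1, 4, 16]
G^⊗3:
  [-∞, -∞, -∞]
  [-∞, -60, -∞]
  [9, 12, 24]
Answer: row 2 of G^⊗3 = [9, 12, 24]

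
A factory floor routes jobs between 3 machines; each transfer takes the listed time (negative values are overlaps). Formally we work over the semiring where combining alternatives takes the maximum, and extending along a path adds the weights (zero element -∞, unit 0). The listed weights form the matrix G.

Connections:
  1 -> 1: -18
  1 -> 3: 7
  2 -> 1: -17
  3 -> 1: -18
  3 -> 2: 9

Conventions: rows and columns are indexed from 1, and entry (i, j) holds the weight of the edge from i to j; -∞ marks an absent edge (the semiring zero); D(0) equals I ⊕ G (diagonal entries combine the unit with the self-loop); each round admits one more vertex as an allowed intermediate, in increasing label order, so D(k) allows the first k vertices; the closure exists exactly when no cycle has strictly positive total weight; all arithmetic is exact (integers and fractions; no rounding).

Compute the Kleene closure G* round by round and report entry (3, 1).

D(0):
  [0, -∞, 7]
  [-17, 0, -∞]
  [-18, 9, 0]
D(1):
  [0, -∞, 7]
  [-17, 0, -10]
  [-18, 9, 0]
D(2):
  [0, -∞, 7]
  [-17, 0, -10]
  [-8, 9, 0]
D(3):
  [0, 16, 7]
  [-17, 0, -10]
  [-8, 9, 0]
Answer: G*[3][1] = -8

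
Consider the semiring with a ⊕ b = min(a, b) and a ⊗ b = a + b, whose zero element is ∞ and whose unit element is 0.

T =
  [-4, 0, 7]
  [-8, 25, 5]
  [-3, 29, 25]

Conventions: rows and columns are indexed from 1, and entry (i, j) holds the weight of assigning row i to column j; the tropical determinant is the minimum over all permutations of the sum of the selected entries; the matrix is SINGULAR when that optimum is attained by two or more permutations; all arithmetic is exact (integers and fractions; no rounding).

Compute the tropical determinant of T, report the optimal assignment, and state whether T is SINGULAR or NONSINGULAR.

σ = (1, 2, 3): (-4) + 25 + 25 = 46
σ = (1, 3, 2): (-4) + 5 + 29 = 30
σ = (2, 1, 3): 0 + (-8) + 25 = 17
σ = (2, 3, 1): 0 + 5 + (-3) = 2
σ = (3, 1, 2): 7 + (-8) + 29 = 28
σ = (3, 2, 1): 7 + 25 + (-3) = 29
Optimal value attained by: σ = (2, 3, 1).
Answer: det⊕(T) = 2; verdict: NONSINGULAR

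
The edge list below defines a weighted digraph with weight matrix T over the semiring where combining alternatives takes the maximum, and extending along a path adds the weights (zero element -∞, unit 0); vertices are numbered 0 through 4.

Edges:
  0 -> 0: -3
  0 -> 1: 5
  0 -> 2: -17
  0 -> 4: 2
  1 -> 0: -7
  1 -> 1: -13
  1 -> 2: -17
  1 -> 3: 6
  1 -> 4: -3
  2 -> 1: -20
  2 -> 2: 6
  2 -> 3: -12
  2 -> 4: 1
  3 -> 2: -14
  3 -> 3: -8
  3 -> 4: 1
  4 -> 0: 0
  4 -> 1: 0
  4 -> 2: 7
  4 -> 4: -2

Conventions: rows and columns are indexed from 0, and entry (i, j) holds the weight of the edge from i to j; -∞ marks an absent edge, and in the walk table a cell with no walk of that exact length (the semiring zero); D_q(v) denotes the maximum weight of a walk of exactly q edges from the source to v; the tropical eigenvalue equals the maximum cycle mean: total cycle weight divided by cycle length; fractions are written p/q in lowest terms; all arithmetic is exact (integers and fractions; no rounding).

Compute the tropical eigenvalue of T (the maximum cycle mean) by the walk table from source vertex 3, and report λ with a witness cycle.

q=0: [-∞, -∞, -∞, 0, -∞]
q=1: [-∞, -∞, -14, -8, 1]
q=2: [1, 1, 8, -16, -1]
q=3: [-1, 6, 14, 7, 9]
q=4: [9, 9, 20, 12, 15]
q=5: [15, 15, 26, 15, 21]
Optimal cycle mean attained by: cycle 2->2, total 6, length 1.
Answer: λ = 6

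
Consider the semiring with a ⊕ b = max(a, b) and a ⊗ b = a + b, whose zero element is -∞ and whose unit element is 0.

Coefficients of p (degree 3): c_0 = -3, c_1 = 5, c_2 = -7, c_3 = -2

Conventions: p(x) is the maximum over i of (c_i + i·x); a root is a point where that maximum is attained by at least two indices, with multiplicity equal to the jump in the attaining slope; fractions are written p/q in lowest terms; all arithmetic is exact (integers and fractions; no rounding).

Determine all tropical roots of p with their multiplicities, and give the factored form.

hull edge (i=0, c=-3) to (i=1, c=5): slope 8, span 1
hull edge (i=1, c=5) to (i=3, c=-2): slope -7/2, span 2
Factored form: p(x) = -2 ⊗ (x ⊕ (-8)) ⊗ (x ⊕ 7/2) ⊗ (x ⊕ 7/2)
Answer: roots = -8 (mult 1), 7/2 (mult 2)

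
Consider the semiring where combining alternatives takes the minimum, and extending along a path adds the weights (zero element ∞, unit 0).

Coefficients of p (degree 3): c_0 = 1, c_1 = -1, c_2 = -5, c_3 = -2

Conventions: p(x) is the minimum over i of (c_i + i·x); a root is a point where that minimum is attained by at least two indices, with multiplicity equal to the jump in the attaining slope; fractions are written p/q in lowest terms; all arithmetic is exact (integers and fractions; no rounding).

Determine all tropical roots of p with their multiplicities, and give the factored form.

hull edge (i=0, c=1) to (i=2, c=-5): slope -3, span 2
hull edge (i=2, c=-5) to (i=3, c=-2): slope 3, span 1
Factored form: p(x) = -2 ⊗ (x ⊕ (-3)) ⊗ (x ⊕ 3) ⊗ (x ⊕ 3)
Answer: roots = -3 (mult 1), 3 (mult 2)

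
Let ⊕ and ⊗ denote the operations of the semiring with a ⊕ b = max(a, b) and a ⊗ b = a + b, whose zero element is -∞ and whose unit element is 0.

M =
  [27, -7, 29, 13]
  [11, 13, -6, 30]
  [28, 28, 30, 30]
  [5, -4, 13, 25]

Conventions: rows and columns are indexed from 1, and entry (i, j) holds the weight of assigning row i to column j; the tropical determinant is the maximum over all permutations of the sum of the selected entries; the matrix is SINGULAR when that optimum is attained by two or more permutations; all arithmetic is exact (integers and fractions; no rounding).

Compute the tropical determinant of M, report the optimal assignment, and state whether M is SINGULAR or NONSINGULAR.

σ = (1, 2, 3, 4): 27 + 13 + 30 + 25 = 95
σ = (1, 2, 4, 3): 27 + 13 + 30 + 13 = 83
σ = (1, 3, 2, 4): 27 + (-6) + 28 + 25 = 74
σ = (1, 3, 4, 2): 27 + (-6) + 30 + (-4) = 47
σ = (1, 4, 2, 3): 27 + 30 + 28 + 13 = 98
σ = (1, 4, 3, 2): 27 + 30 + 30 + (-4) = 83
σ = (2, 1, 3, 4): (-7) + 11 + 30 + 25 = 59
σ = (2, 1, 4, 3): (-7) + 11 + 30 + 13 = 47
σ = (2, 3, 1, 4): (-7) + (-6) + 28 + 25 = 40
σ = (2, 3, 4, 1): (-7) + (-6) + 30 + 5 = 22
σ = (2, 4, 1, 3): (-7) + 30 + 28 + 13 = 64
σ = (2, 4, 3, 1): (-7) + 30 + 30 + 5 = 58
σ = (3, 1, 2, 4): 29 + 11 + 28 + 25 = 93
σ = (3, 1, 4, 2): 29 + 11 + 30 + (-4) = 66
σ = (3, 2, 1, 4): 29 + 13 + 28 + 25 = 95
σ = (3, 2, 4, 1): 29 + 13 + 30 + 5 = 77
σ = (3, 4, 1, 2): 29 + 30 + 28 + (-4) = 83
σ = (3, 4, 2, 1): 29 + 30 + 28 + 5 = 92
σ = (4, 1, 2, 3): 13 + 11 + 28 + 13 = 65
σ = (4, 1, 3, 2): 13 + 11 + 30 + (-4) = 50
σ = (4, 2, 1, 3): 13 + 13 + 28 + 13 = 67
σ = (4, 2, 3, 1): 13 + 13 + 30 + 5 = 61
σ = (4, 3, 1, 2): 13 + (-6) + 28 + (-4) = 31
σ = (4, 3, 2, 1): 13 + (-6) + 28 + 5 = 40
Optimal value attained by: σ = (1, 4, 2, 3).
Answer: det⊕(M) = 98; verdict: NONSINGULAR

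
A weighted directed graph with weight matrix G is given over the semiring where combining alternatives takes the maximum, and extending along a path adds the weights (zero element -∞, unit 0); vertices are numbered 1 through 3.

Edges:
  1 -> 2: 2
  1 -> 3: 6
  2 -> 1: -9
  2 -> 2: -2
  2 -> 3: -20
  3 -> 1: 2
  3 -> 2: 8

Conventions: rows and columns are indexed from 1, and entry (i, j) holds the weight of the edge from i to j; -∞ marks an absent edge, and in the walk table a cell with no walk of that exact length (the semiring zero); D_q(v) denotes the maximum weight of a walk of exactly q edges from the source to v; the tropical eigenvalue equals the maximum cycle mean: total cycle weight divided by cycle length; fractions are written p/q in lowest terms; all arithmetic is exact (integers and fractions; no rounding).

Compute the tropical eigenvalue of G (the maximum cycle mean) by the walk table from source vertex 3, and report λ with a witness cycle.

q=0: [-∞, -∞, 0]
q=1: [2, 8, -∞]
q=2: [-1, 6, 8]
q=3: [10, 16, 5]
Optimal cycle mean attained by: cycle 1->3->1, total 6 + 2, length 2.
Answer: λ = 4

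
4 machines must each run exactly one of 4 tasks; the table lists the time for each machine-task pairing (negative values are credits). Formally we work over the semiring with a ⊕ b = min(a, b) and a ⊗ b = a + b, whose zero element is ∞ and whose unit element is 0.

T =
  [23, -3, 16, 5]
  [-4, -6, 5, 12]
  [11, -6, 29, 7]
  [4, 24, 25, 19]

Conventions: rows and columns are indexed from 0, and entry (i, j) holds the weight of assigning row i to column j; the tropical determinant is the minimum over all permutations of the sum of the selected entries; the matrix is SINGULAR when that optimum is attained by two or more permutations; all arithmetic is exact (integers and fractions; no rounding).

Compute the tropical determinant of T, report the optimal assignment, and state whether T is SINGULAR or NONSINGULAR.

σ = (0, 1, 2, 3): 23 + (-6) + 29 + 19 = 65
σ = (0, 1, 3, 2): 23 + (-6) + 7 + 25 = 49
σ = (0, 2, 1, 3): 23 + 5 + (-6) + 19 = 41
σ = (0, 2, 3, 1): 23 + 5 + 7 + 24 = 59
σ = (0, 3, 1, 2): 23 + 12 + (-6) + 25 = 54
σ = (0, 3, 2, 1): 23 + 12 + 29 + 24 = 88
σ = (1, 0, 2, 3): (-3) + (-4) + 29 + 19 = 41
σ = (1, 0, 3, 2): (-3) + (-4) + 7 + 25 = 25
σ = (1, 2, 0, 3): (-3) + 5 + 11 + 19 = 32
σ = (1, 2, 3, 0): (-3) + 5 + 7 + 4 = 13
σ = (1, 3, 0, 2): (-3) + 12 + 11 + 25 = 45
σ = (1, 3, 2, 0): (-3) + 12 + 29 + 4 = 42
σ = (2, 0, 1, 3): 16 + (-4) + (-6) + 19 = 25
σ = (2, 0, 3, 1): 16 + (-4) + 7 + 24 = 43
σ = (2, 1, 0, 3): 16 + (-6) + 11 + 19 = 40
σ = (2, 1, 3, 0): 16 + (-6) + 7 + 4 = 21
σ = (2, 3, 0, 1): 16 + 12 + 11 + 24 = 63
σ = (2, 3, 1, 0): 16 + 12 + (-6) + 4 = 26
σ = (3, 0, 1, 2): 5 + (-4) + (-6) + 25 = 20
σ = (3, 0, 2, 1): 5 + (-4) + 29 + 24 = 54
σ = (3, 1, 0, 2): 5 + (-6) + 11 + 25 = 35
σ = (3, 1, 2, 0): 5 + (-6) + 29 + 4 = 32
σ = (3, 2, 0, 1): 5 + 5 + 11 + 24 = 45
σ = (3, 2, 1, 0): 5 + 5 + (-6) + 4 = 8
Optimal value attained by: σ = (3, 2, 1, 0).
Answer: det⊕(T) = 8; verdict: NONSINGULAR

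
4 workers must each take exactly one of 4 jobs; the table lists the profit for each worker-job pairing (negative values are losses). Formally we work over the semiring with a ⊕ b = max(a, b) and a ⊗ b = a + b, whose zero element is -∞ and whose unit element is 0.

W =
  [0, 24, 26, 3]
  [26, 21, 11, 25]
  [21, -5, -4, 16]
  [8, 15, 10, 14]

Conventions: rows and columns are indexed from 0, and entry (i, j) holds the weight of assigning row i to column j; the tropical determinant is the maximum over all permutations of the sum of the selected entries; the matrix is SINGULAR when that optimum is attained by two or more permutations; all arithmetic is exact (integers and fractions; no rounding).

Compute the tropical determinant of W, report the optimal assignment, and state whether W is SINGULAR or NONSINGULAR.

σ = (0, 1, 2, 3): 0 + 21 + (-4) + 14 = 31
σ = (0, 1, 3, 2): 0 + 21 + 16 + 10 = 47
σ = (0, 2, 1, 3): 0 + 11 + (-5) + 14 = 20
σ = (0, 2, 3, 1): 0 + 11 + 16 + 15 = 42
σ = (0, 3, 1, 2): 0 + 25 + (-5) + 10 = 30
σ = (0, 3, 2, 1): 0 + 25 + (-4) + 15 = 36
σ = (1, 0, 2, 3): 24 + 26 + (-4) + 14 = 60
σ = (1, 0, 3, 2): 24 + 26 + 16 + 10 = 76
σ = (1, 2, 0, 3): 24 + 11 + 21 + 14 = 70
σ = (1, 2, 3, 0): 24 + 11 + 16 + 8 = 59
σ = (1, 3, 0, 2): 24 + 25 + 21 + 10 = 80
σ = (1, 3, 2, 0): 24 + 25 + (-4) + 8 = 53
σ = (2, 0, 1, 3): 26 + 26 + (-5) + 14 = 61
σ = (2, 0, 3, 1): 26 + 26 + 16 + 15 = 83
σ = (2, 1, 0, 3): 26 + 21 + 21 + 14 = 82
σ = (2, 1, 3, 0): 26 + 21 + 16 + 8 = 71
σ = (2, 3, 0, 1): 26 + 25 + 21 + 15 = 87
σ = (2, 3, 1, 0): 26 + 25 + (-5) + 8 = 54
σ = (3, 0, 1, 2): 3 + 26 + (-5) + 10 = 34
σ = (3, 0, 2, 1): 3 + 26 + (-4) + 15 = 40
σ = (3, 1, 0, 2): 3 + 21 + 21 + 10 = 55
σ = (3, 1, 2, 0): 3 + 21 + (-4) + 8 = 28
σ = (3, 2, 0, 1): 3 + 11 + 21 + 15 = 50
σ = (3, 2, 1, 0): 3 + 11 + (-5) + 8 = 17
Optimal value attained by: σ = (2, 3, 0, 1).
Answer: det⊕(W) = 87; verdict: NONSINGULAR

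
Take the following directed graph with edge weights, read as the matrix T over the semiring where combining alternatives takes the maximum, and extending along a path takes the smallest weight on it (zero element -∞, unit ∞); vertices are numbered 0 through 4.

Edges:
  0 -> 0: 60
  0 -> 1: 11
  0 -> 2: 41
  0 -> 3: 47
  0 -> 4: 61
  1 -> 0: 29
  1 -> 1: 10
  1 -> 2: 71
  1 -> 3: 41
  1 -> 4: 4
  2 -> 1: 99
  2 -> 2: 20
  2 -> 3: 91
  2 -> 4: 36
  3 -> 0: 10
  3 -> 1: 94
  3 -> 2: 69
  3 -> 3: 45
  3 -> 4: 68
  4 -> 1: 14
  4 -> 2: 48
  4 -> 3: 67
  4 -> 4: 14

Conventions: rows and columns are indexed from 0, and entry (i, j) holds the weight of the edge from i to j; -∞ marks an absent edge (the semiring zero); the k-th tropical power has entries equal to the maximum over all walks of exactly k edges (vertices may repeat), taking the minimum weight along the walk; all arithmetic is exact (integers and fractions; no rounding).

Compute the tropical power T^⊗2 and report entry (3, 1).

T^⊗2:
  [60, 47, 48, 61, 60]
  [29, 71, 41, 71, 41]
  [29, 91, 71, 45, 68]
  [29, 69, 71, 69, 45]
  [14, 67, 67, 48, 67]
Key observation: the optimum is the walk 3->2->1, with weight 69 min 99 = 69.
Optimal value attained by: walk 3->2->1.
Answer: (T^⊗2)[3][1] = 69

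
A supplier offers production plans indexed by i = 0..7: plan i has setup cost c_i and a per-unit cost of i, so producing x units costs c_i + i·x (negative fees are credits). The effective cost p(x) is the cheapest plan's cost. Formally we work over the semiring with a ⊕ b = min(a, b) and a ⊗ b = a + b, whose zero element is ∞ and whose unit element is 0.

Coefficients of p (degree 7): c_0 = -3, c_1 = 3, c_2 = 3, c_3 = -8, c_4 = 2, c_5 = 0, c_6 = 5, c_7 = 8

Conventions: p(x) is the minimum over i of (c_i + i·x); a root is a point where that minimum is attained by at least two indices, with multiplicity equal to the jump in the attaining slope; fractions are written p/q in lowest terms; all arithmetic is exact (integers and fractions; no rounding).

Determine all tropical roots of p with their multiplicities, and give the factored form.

hull edge (i=0, c=-3) to (i=3, c=-8): slope -5/3, span 3
hull edge (i=3, c=-8) to (i=7, c=8): slope 4, span 4
Factored form: p(x) = 8 ⊗ (x ⊕ (-4)) ⊗ (x ⊕ (-4)) ⊗ (x ⊕ (-4)) ⊗ (x ⊕ (-4)) ⊗ (x ⊕ 5/3) ⊗ (x ⊕ 5/3) ⊗ (x ⊕ 5/3)
Answer: roots = -4 (mult 4), 5/3 (mult 3)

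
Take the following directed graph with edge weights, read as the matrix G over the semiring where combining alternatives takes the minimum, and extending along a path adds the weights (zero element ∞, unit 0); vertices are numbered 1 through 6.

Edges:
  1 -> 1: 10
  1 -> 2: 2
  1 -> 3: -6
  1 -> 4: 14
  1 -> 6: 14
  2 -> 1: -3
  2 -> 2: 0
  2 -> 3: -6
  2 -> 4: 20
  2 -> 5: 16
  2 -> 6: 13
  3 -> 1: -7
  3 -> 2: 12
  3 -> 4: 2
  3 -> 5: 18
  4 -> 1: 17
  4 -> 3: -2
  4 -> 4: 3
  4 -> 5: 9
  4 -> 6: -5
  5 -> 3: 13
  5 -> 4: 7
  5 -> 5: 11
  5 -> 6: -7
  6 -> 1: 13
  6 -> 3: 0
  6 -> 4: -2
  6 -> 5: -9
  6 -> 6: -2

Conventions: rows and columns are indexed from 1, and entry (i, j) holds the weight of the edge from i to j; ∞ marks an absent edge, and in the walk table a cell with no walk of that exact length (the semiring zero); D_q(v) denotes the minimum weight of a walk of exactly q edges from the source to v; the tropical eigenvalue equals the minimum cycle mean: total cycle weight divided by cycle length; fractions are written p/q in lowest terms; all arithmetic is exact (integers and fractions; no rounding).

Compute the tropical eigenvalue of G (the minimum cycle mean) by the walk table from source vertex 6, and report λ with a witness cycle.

q=0: [∞, ∞, ∞, ∞, ∞, 0]
q=1: [13, ∞, 0, -2, -9, -2]
q=2: [-7, 12, -4, -4, -11, -16]
q=3: [-11, -5, -16, -18, -25, -18]
q=4: [-23, -9, -20, -20, -27, -32]
q=5: [-27, -21, -32, -34, -41, -34]
q=6: [-39, -25, -36, -36, -43, -48]
Optimal cycle mean attained by: cycle 5->6->5, total (-7) + (-9), length 2.
Answer: λ = -8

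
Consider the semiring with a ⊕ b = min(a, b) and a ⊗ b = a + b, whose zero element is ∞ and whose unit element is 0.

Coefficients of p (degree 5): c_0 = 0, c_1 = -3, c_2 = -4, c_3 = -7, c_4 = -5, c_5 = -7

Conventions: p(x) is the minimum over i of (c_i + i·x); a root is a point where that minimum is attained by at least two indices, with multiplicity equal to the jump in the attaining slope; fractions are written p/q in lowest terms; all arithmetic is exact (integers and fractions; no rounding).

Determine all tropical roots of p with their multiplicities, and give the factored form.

hull edge (i=0, c=0) to (i=1, c=-3): slope -3, span 1
hull edge (i=1, c=-3) to (i=3, c=-7): slope -2, span 2
hull edge (i=3, c=-7) to (i=5, c=-7): slope 0, span 2
Factored form: p(x) = -7 ⊗ (x ⊕ 0) ⊗ (x ⊕ 0) ⊗ (x ⊕ 2) ⊗ (x ⊕ 2) ⊗ (x ⊕ 3)
Answer: roots = 0 (mult 2), 2 (mult 2), 3 (mult 1)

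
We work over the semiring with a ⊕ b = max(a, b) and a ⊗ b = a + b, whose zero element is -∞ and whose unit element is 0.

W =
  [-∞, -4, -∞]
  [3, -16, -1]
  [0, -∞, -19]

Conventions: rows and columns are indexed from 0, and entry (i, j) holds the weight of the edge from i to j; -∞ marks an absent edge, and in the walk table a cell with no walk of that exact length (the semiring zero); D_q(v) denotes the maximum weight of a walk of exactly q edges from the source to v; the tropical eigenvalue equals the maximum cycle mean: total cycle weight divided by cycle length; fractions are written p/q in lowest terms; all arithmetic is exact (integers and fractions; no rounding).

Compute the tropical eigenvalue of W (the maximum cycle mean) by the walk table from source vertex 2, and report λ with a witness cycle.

q=0: [-∞, -∞, 0]
q=1: [0, -∞, -19]
q=2: [-19, -4, -38]
q=3: [-1, -20, -5]
Optimal cycle mean attained by: cycle 0->1->0, total (-4) + 3, length 2.
Answer: λ = -1/2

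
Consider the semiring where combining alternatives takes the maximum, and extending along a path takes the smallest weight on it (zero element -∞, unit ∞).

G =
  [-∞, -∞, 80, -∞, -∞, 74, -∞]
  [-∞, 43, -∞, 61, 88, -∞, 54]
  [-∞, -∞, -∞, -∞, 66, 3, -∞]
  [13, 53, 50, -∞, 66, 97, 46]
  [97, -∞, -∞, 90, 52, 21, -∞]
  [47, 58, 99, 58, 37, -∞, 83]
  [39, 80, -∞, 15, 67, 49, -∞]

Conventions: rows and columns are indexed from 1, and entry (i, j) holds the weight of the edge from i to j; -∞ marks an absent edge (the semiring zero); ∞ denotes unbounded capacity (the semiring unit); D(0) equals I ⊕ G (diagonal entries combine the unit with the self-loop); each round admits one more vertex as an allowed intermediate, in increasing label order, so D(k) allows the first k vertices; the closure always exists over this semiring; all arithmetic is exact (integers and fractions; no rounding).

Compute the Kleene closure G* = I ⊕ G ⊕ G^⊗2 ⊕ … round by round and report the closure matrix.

D(0):
  [∞, -∞, 80, -∞, -∞, 74, -∞]
  [-∞, ∞, -∞, 61, 88, -∞, 54]
  [-∞, -∞, ∞, -∞, 66, 3, -∞]
  [13, 53, 50, ∞, 66, 97, 46]
  [97, -∞, -∞, 90, ∞, 21, -∞]
  [47, 58, 99, 58, 37, ∞, 83]
  [39, 80, -∞, 15, 67, 49, ∞]
D(1):
  [∞, -∞, 80, -∞, -∞, 74, -∞]
  [-∞, ∞, -∞, 61, 88, -∞, 54]
  [-∞, -∞, ∞, -∞, 66, 3, -∞]
  [13, 53, 50, ∞, 66, 97, 46]
  [97, -∞, 80, 90, ∞, 74, -∞]
  [47, 58, 99, 58, 37, ∞, 83]
  [39, 80, 39, 15, 67, 49, ∞]
D(2):
  [∞, -∞, 80, -∞, -∞, 74, -∞]
  [-∞, ∞, -∞, 61, 88, -∞, 54]
  [-∞, -∞, ∞, -∞, 66, 3, -∞]
  [13, 53, 50, ∞, 66, 97, 53]
  [97, -∞, 80, 90, ∞, 74, -∞]
  [47, 58, 99, 58, 58, ∞, 83]
  [39, 80, 39, 61, 80, 49, ∞]
D(3):
  [∞, -∞, 80, -∞, 66, 74, -∞]
  [-∞, ∞, -∞, 61, 88, -∞, 54]
  [-∞, -∞, ∞, -∞, 66, 3, -∞]
  [13, 53, 50, ∞, 66, 97, 53]
  [97, -∞, 80, 90, ∞, 74, -∞]
  [47, 58, 99, 58, 66, ∞, 83]
  [39, 80, 39, 61, 80, 49, ∞]
D(4):
  [∞, -∞, 80, -∞, 66, 74, -∞]
  [13, ∞, 50, 61, 88, 61, 54]
  [-∞, -∞, ∞, -∞, 66, 3, -∞]
  [13, 53, 50, ∞, 66, 97, 53]
  [97, 53, 80, 90, ∞, 90, 53]
  [47, 58, 99, 58, 66, ∞, 83]
  [39, 80, 50, 61, 80, 61, ∞]
D(5):
  [∞, 53, 80, 66, 66, 74, 53]
  [88, ∞, 80, 88, 88, 88, 54]
  [66, 53, ∞, 66, 66, 66, 53]
  [66, 53, 66, ∞, 66, 97, 53]
  [97, 53, 80, 90, ∞, 90, 53]
  [66, 58, 99, 66, 66, ∞, 83]
  [80, 80, 80, 80, 80, 80, ∞]
D(6):
  [∞, 58, 80, 66, 66, 74, 74]
  [88, ∞, 88, 88, 88, 88, 83]
  [66, 58, ∞, 66, 66, 66, 66]
  [66, 58, 97, ∞, 66, 97, 83]
  [97, 58, 90, 90, ∞, 90, 83]
  [66, 58, 99, 66, 66, ∞, 83]
  [80, 80, 80, 80, 80, 80, ∞]
D(7):
  [∞, 74, 80, 74, 74, 74, 74]
  [88, ∞, 88, 88, 88, 88, 83]
  [66, 66, ∞, 66, 66, 66, 66]
  [80, 80, 97, ∞, 80, 97, 83]
  [97, 80, 90, 90, ∞, 90, 83]
  [80, 80, 99, 80, 80, ∞, 83]
  [80, 80, 80, 80, 80, 80, ∞]
Answer: G* = [[∞, 74, 80, 74, 74, 74, 74], [88, ∞, 88, 88, 88, 88, 83], [66, 66, ∞, 66, 66, 66, 66], [80, 80, 97, ∞, 80, 97, 83], [97, 80, 90, 90, ∞, 90, 83], [80, 80, 99, 80, 80, ∞, 83], [80, 80, 80, 80, 80, 80, ∞]]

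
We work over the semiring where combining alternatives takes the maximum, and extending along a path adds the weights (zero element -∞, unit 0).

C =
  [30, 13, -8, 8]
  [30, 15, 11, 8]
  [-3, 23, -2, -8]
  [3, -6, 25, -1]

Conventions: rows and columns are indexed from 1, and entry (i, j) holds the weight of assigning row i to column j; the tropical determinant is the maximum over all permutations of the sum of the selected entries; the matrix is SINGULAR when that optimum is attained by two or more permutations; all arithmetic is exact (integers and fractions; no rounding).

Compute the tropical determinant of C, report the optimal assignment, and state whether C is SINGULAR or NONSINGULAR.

σ = (1, 2, 3, 4): 30 + 15 + (-2) + (-1) = 42
σ = (1, 2, 4, 3): 30 + 15 + (-8) + 25 = 62
σ = (1, 3, 2, 4): 30 + 11 + 23 + (-1) = 63
σ = (1, 3, 4, 2): 30 + 11 + (-8) + (-6) = 27
σ = (1, 4, 2, 3): 30 + 8 + 23 + 25 = 86
σ = (1, 4, 3, 2): 30 + 8 + (-2) + (-6) = 30
σ = (2, 1, 3, 4): 13 + 30 + (-2) + (-1) = 40
σ = (2, 1, 4, 3): 13 + 30 + (-8) + 25 = 60
σ = (2, 3, 1, 4): 13 + 11 + (-3) + (-1) = 20
σ = (2, 3, 4, 1): 13 + 11 + (-8) + 3 = 19
σ = (2, 4, 1, 3): 13 + 8 + (-3) + 25 = 43
σ = (2, 4, 3, 1): 13 + 8 + (-2) + 3 = 22
σ = (3, 1, 2, 4): (-8) + 30 + 23 + (-1) = 44
σ = (3, 1, 4, 2): (-8) + 30 + (-8) + (-6) = 8
σ = (3, 2, 1, 4): (-8) + 15 + (-3) + (-1) = 3
σ = (3, 2, 4, 1): (-8) + 15 + (-8) + 3 = 2
σ = (3, 4, 1, 2): (-8) + 8 + (-3) + (-6) = -9
σ = (3, 4, 2, 1): (-8) + 8 + 23 + 3 = 26
σ = (4, 1, 2, 3): 8 + 30 + 23 + 25 = 86
σ = (4, 1, 3, 2): 8 + 30 + (-2) + (-6) = 30
σ = (4, 2, 1, 3): 8 + 15 + (-3) + 25 = 45
σ = (4, 2, 3, 1): 8 + 15 + (-2) + 3 = 24
σ = (4, 3, 1, 2): 8 + 11 + (-3) + (-6) = 10
σ = (4, 3, 2, 1): 8 + 11 + 23 + 3 = 45
Optimal value attained by: σ = (1, 4, 2, 3).
Answer: det⊕(C) = 86; verdict: SINGULAR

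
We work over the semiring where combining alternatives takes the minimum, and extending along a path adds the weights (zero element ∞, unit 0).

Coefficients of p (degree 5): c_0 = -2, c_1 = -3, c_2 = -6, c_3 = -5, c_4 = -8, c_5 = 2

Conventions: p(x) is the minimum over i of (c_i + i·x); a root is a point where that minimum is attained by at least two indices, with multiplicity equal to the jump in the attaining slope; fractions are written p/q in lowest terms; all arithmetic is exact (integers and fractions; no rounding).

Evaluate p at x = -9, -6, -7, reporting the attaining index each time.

p(-9) = min(-2+0·(-9)=-2, -3+1·(-9)=-12, -6+2·(-9)=-24, -5+3·(-9)=-32, -8+4·(-9)=-44, 2+5·(-9)=-43) = -44 (attained by i=4)
p(-6) = min(-2+0·(-6)=-2, -3+1·(-6)=-9, -6+2·(-6)=-18, -5+3·(-6)=-23, -8+4·(-6)=-32, 2+5·(-6)=-28) = -32 (attained by i=4)
p(-7) = min(-2+0·(-7)=-2, -3+1·(-7)=-10, -6+2·(-7)=-20, -5+3·(-7)=-26, -8+4·(-7)=-36, 2+5·(-7)=-33) = -36 (attained by i=4)
Answer: p(-9) = -44; p(-6) = -32; p(-7) = -36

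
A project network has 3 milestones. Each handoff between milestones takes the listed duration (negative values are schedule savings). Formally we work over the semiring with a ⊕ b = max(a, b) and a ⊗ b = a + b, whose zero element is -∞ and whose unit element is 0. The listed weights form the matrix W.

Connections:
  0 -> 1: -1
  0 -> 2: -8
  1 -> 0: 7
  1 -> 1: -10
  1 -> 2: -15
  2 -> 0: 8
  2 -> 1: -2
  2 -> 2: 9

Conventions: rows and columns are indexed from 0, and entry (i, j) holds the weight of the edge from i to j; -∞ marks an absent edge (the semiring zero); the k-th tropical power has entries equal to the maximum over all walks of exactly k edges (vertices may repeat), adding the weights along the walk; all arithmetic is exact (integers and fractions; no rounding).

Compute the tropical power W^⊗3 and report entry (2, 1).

W^⊗2:
  [6, -10, 1]
  [-3, 6, -1]
  [17, 7, 18]
W^⊗3:
  [9, 5, 10]
  [13, -3, 8]
  [26, 16, 27]
Key observation: the optimum is the walk 2->2->0->1, with weight 9 + 8 + (-1) = 16.
Optimal value attained by: walk 2->2->0->1.
Answer: (W^⊗3)[2][1] = 16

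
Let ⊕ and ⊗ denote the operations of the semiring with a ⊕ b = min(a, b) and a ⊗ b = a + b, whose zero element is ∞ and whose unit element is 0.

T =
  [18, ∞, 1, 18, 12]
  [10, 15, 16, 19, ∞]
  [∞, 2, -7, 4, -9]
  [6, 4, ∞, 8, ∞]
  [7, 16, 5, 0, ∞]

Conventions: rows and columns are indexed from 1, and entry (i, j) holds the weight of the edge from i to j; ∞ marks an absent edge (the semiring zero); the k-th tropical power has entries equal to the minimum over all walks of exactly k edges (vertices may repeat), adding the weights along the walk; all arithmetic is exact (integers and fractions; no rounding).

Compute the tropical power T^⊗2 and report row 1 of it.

T^⊗2:
  [19, 3, -6, 5, -8]
  [25, 18, 9, 20, 7]
  [-2, -5, -14, -9, -16]
  [14, 12, 7, 16, 18]
  [6, 4, -2, 8, -4]
Answer: row 1 of T^⊗2 = [19, 3, -6, 5, -8]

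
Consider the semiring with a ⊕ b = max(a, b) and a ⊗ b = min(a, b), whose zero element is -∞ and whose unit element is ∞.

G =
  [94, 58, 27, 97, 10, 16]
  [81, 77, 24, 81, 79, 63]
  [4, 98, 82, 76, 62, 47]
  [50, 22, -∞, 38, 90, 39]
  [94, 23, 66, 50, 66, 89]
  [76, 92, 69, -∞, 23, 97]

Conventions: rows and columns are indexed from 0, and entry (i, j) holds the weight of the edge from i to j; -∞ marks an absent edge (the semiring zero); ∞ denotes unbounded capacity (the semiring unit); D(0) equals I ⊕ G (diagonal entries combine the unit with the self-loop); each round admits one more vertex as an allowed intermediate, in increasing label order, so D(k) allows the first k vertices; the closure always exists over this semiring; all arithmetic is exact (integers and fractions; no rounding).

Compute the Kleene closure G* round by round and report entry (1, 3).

D(0):
  [∞, 58, 27, 97, 10, 16]
  [81, ∞, 24, 81, 79, 63]
  [4, 98, ∞, 76, 62, 47]
  [50, 22, -∞, ∞, 90, 39]
  [94, 23, 66, 50, ∞, 89]
  [76, 92, 69, -∞, 23, ∞]
D(1):
  [∞, 58, 27, 97, 10, 16]
  [81, ∞, 27, 81, 79, 63]
  [4, 98, ∞, 76, 62, 47]
  [50, 50, 27, ∞, 90, 39]
  [94, 58, 66, 94, ∞, 89]
  [76, 92, 69, 76, 23, ∞]
D(2):
  [∞, 58, 27, 97, 58, 58]
  [81, ∞, 27, 81, 79, 63]
  [81, 98, ∞, 81, 79, 63]
  [50, 50, 27, ∞, 90, 50]
  [94, 58, 66, 94, ∞, 89]
  [81, 92, 69, 81, 79, ∞]
D(3):
  [∞, 58, 27, 97, 58, 58]
  [81, ∞, 27, 81, 79, 63]
  [81, 98, ∞, 81, 79, 63]
  [50, 50, 27, ∞, 90, 50]
  [94, 66, 66, 94, ∞, 89]
  [81, 92, 69, 81, 79, ∞]
D(4):
  [∞, 58, 27, 97, 90, 58]
  [81, ∞, 27, 81, 81, 63]
  [81, 98, ∞, 81, 81, 63]
  [50, 50, 27, ∞, 90, 50]
  [94, 66, 66, 94, ∞, 89]
  [81, 92, 69, 81, 81, ∞]
D(5):
  [∞, 66, 66, 97, 90, 89]
  [81, ∞, 66, 81, 81, 81]
  [81, 98, ∞, 81, 81, 81]
  [90, 66, 66, ∞, 90, 89]
  [94, 66, 66, 94, ∞, 89]
  [81, 92, 69, 81, 81, ∞]
D(6):
  [∞, 89, 69, 97, 90, 89]
  [81, ∞, 69, 81, 81, 81]
  [81, 98, ∞, 81, 81, 81]
  [90, 89, 69, ∞, 90, 89]
  [94, 89, 69, 94, ∞, 89]
  [81, 92, 69, 81, 81, ∞]
Answer: G*[1][3] = 81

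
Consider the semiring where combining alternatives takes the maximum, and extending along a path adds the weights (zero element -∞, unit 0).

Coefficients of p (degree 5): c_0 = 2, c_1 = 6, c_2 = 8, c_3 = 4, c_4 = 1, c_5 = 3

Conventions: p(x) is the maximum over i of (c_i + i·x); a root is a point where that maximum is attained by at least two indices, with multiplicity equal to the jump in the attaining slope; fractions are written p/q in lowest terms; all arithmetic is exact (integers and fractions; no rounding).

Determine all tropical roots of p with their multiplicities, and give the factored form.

hull edge (i=0, c=2) to (i=1, c=6): slope 4, span 1
hull edge (i=1, c=6) to (i=2, c=8): slope 2, span 1
hull edge (i=2, c=8) to (i=5, c=3): slope -5/3, span 3
Factored form: p(x) = 3 ⊗ (x ⊕ (-4)) ⊗ (x ⊕ (-2)) ⊗ (x ⊕ 5/3) ⊗ (x ⊕ 5/3) ⊗ (x ⊕ 5/3)
Answer: roots = -4 (mult 1), -2 (mult 1), 5/3 (mult 3)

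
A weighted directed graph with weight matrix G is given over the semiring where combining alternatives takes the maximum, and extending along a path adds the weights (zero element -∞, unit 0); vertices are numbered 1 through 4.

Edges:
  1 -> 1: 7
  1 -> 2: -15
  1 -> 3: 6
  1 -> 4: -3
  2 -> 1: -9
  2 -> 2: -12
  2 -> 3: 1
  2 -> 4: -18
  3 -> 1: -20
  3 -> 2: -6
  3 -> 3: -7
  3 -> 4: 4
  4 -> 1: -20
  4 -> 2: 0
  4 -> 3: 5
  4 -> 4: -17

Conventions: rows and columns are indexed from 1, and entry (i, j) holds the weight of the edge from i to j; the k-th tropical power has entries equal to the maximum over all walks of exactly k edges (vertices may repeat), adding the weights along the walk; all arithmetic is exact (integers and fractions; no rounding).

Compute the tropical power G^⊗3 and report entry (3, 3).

G^⊗2:
  [14, 0, 13, 10]
  [-2, -5, -3, 5]
  [-13, 4, 9, -3]
  [-9, -1, 1, 9]
G^⊗3:
  [21, 10, 20, 17]
  [5, 5, 10, 1]
  [-5, 3, 5, 13]
  [-2, 9, 14, 5]
Key observation: the optimum is the walk 3->4->2->3, with weight 4 + 0 + 1 = 5.
Optimal value attained by: walk 3->4->2->3.
Answer: (G^⊗3)[3][3] = 5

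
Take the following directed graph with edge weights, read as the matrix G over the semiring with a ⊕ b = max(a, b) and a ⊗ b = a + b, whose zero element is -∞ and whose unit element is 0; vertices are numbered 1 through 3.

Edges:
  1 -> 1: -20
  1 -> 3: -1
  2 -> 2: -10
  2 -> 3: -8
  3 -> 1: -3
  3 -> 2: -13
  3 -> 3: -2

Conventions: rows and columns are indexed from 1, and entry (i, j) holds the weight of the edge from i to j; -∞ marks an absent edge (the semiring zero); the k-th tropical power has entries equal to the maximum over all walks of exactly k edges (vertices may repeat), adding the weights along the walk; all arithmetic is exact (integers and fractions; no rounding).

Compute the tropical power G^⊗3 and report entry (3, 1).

G^⊗2:
  [-4, -14, -3]
  [-11, -20, -10]
  [-5, -15, -4]
G^⊗3:
  [-6, -16, -5]
  [-13, -23, -12]
  [-7, -17, -6]
Key observation: the optimum is the walk 3->1->3->1, with weight (-3) + (-1) + (-3) = -7.
Optimal value attained by: walk 3->1->3->1.
Answer: (G^⊗3)[3][1] = -7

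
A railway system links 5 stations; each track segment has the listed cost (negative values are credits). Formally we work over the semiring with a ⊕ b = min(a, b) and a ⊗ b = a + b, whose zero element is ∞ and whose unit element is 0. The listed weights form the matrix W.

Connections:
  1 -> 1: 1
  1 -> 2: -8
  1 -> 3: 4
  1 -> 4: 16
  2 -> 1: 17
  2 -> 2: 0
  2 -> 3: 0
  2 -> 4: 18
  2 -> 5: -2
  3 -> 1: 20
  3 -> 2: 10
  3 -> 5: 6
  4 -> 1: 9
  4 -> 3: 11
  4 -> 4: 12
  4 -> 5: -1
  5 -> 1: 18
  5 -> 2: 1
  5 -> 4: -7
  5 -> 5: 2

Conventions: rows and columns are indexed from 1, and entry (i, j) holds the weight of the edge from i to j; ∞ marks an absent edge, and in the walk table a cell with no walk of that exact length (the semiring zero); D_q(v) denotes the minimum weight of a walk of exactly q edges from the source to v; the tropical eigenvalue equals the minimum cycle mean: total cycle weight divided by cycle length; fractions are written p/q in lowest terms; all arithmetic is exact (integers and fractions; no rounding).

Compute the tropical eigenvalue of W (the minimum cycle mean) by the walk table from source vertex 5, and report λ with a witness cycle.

q=0: [∞, ∞, ∞, ∞, 0]
q=1: [18, 1, ∞, -7, 2]
q=2: [2, 1, 1, -5, -8]
q=3: [3, -7, 1, -15, -6]
q=4: [-6, -7, -7, -13, -16]
q=5: [-5, -15, -7, -23, -14]
Optimal cycle mean attained by: cycle 4->5->4, total (-1) + (-7), length 2.
Answer: λ = -4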